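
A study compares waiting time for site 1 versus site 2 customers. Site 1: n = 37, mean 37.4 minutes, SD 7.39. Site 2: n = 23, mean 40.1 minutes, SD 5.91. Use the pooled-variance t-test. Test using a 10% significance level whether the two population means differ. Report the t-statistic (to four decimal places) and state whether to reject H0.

t = -1.4809; fail to reject H0

Let group 1 = site 1, group 2 = site 2. H0: μ_1 = μ_2; H1: μ_1 ≠ μ_2 (two-sample pooled-variance t-test, two-sided).
s_p² = [(37−1)·7.39² + (23−1)·5.91²]/(37+23−2) = 47.1458
t = (37.4 − 40.1)/√[47.1458·(1/37 + 1/23)] = -1.4809
df = n₁ + n₂ − 2 = 58
Two-sided p-value ≈ 0.144
Since p ≈ 0.144 > α = 0.1, fail to reject H0; the data do not provide sufficient evidence against H0.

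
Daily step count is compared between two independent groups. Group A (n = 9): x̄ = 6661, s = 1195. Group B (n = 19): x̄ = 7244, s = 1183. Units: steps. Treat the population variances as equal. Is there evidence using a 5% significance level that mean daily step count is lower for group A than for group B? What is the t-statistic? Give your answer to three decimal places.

Let group 1 = group A, group 2 = group B. H0: μ_1 = μ_2; H1: μ_1 < μ_2 (two-sample pooled-variance t-test, left-tailed).
s_p² = [(9−1)·1195² + (19−1)·1183²]/(9+19−2) = 1408270
t = (6661 − 7244)/√[1408270·(1/9 + 1/19)] = -1.214
df = n₁ + n₂ − 2 = 26
p-value = P(T ≤ -1.214) ≈ 0.118
Since p ≈ 0.118 > α = 0.05, fail to reject H0; the evidence is not statistically significant.

-1.214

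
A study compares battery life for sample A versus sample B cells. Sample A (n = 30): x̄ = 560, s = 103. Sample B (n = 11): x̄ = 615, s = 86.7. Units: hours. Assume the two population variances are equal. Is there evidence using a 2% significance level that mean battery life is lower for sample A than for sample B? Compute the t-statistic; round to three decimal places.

Let group 1 = sample A, group 2 = sample B. H0: μ_1 = μ_2; H1: μ_1 < μ_2 (two-sample pooled-variance t-test, left-tailed).
s_p² = [(30−1)·103² + (11−1)·86.7²]/(30+11−2) = 9816.15
t = (560 − 615)/√[9816.15·(1/30 + 1/11)] = -1.575
df = n₁ + n₂ − 2 = 39
p-value = P(T ≤ -1.575) ≈ 0.062
Since p ≈ 0.062 > α = 0.02, fail to reject H0; the data do not provide sufficient evidence against H0.

-1.575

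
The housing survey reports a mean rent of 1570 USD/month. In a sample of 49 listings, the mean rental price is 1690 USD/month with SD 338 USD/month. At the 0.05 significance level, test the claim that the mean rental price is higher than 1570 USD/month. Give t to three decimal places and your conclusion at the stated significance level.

H0: μ = 1570; H1: μ > 1570 (one-sample t-test, right-tailed).
t = (x̄ − μ₀)/(s/√n) = (1690 − 1570)/(338/√49) = 2.485
df = n − 1 = 48
p-value = P(T ≥ 2.485) ≈ 0.0082
Since p ≈ 0.0082 < α = 0.05, reject H0; the evidence is statistically significant.

t = 2.485; reject H0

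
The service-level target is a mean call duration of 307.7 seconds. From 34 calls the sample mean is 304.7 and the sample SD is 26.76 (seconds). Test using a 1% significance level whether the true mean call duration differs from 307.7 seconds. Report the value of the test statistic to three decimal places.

-0.654

H0: μ = 307.7; H1: μ ≠ 307.7 (one-sample t-test, two-sided).
t = (x̄ − μ₀)/(s/√n) = (304.7 − 307.7)/(26.76/√34) = -0.654
df = n − 1 = 33
Two-sided p-value ≈ 0.5178
Since p ≈ 0.5178 > α = 0.01, fail to reject H0; the data do not provide sufficient evidence against H0.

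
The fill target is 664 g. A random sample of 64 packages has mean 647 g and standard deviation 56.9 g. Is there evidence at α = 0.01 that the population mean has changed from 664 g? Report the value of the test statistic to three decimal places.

-2.390

H0: μ = 664; H1: μ ≠ 664 (one-sample t-test, two-sided).
t = (x̄ − μ₀)/(s/√n) = (647 − 664)/(56.9/√64) = -2.390
df = n − 1 = 63
Two-sided p-value ≈ 0.0198
Since p ≈ 0.0198 > α = 0.01, fail to reject H0; the evidence is not statistically significant.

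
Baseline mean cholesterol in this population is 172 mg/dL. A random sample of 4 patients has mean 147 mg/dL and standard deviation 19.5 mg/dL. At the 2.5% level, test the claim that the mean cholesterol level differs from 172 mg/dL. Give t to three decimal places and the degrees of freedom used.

H0: μ = 172; H1: μ ≠ 172 (one-sample t-test, two-sided).
t = (x̄ − μ₀)/(s/√n) = (147 − 172)/(19.5/√4) = -2.564
df = n − 1 = 3
Two-sided p-value ≈ 0.0829
Since p ≈ 0.0829 > α = 0.025, fail to reject H0; the evidence is not statistically significant.

t = -2.564, df = 3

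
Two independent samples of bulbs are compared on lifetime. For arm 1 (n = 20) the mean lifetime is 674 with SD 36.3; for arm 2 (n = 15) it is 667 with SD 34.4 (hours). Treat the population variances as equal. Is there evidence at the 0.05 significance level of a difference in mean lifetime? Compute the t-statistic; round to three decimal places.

0.577

Let group 1 = arm 1, group 2 = arm 2. H0: μ_1 = μ_2; H1: μ_1 ≠ μ_2 (two-sample pooled-variance t-test, two-sided).
s_p² = [(20−1)·36.3² + (15−1)·34.4²]/(20+15−2) = 1260.7
t = (674 − 667)/√[1260.7·(1/20 + 1/15)] = 0.577
df = n₁ + n₂ − 2 = 33
Two-sided p-value ≈ 0.5677
Since p ≈ 0.5677 > α = 0.05, fail to reject H0; the data do not provide sufficient evidence against H0.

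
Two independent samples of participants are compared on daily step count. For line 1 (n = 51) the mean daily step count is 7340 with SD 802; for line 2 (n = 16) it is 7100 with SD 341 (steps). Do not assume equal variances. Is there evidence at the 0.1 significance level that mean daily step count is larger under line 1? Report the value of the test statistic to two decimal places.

1.70

Let group 1 = line 1, group 2 = line 2. H0: μ_1 = μ_2; H1: μ_1 > μ_2 (Welch's two-sample t-test, right-tailed).
t = (x̄_1 − x̄_2)/√(s_1²/n_1 + s_2²/n_2) = (7340 − 7100)/√(802²/51 + 341²/16) = 1.70
Welch–Satterthwaite df ≈ 58.96
p-value = P(T ≥ 1.70) ≈ 0.0470
Since p ≈ 0.0470 < α = 0.1, reject H0; the evidence is statistically significant.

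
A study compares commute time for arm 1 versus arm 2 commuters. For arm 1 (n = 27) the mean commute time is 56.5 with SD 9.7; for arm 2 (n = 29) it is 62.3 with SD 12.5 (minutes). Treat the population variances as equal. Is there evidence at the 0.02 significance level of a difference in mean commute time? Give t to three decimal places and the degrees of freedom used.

t = -1.930, df = 54

Let group 1 = arm 1, group 2 = arm 2. H0: μ_1 = μ_2; H1: μ_1 ≠ μ_2 (two-sample pooled-variance t-test, two-sided).
s_p² = [(27−1)·9.7² + (29−1)·12.5²]/(27+29−2) = 126.321
t = (56.5 − 62.3)/√[126.321·(1/27 + 1/29)] = -1.930
df = n₁ + n₂ − 2 = 54
Two-sided p-value ≈ 0.0589
Since p ≈ 0.0589 > α = 0.02, fail to reject H0; the data do not provide sufficient evidence against H0.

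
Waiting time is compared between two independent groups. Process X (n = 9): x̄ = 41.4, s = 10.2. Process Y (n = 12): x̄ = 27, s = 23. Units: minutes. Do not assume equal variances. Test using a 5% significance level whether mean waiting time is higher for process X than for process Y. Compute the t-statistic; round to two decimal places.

Let group 1 = process X, group 2 = process Y. H0: μ_1 = μ_2; H1: μ_1 > μ_2 (Welch's two-sample t-test, right-tailed).
t = (x̄_1 − x̄_2)/√(s_1²/n_1 + s_2²/n_2) = (41.4 − 27)/√(10.2²/9 + 23²/12) = 1.93
Welch–Satterthwaite df ≈ 16.01
p-value = P(T ≥ 1.93) ≈ 0.0357
Since p ≈ 0.0357 < α = 0.05, reject H0; the evidence is statistically significant.

1.93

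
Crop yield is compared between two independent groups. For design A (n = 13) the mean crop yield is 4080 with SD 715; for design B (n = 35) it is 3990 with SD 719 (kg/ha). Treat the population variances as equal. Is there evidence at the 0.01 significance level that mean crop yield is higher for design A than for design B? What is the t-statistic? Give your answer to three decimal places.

0.386

Let group 1 = design A, group 2 = design B. H0: μ_1 = μ_2; H1: μ_1 > μ_2 (two-sample pooled-variance t-test, right-tailed).
s_p² = [(13−1)·715² + (35−1)·719²]/(13+35−2) = 515465
t = (4080 − 3990)/√[515465·(1/13 + 1/35)] = 0.386
df = n₁ + n₂ − 2 = 46
p-value = P(T ≥ 0.386) ≈ 0.3507
Since p ≈ 0.3507 > α = 0.01, fail to reject H0; the evidence is not statistically significant.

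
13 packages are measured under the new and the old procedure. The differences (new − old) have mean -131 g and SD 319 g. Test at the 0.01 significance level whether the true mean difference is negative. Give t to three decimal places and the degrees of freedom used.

H0: μ_d = 0; H1: μ_d < 0 (paired t-test on the differences, left-tailed).
t = d̄/(s_d/√n) = -131/(319/√13) = -1.481
df = n − 1 = 12
p-value = P(T ≤ -1.481) ≈ 0.0822
Since p ≈ 0.0822 > α = 0.01, fail to reject H0; the evidence is not statistically significant.

t = -1.481, df = 12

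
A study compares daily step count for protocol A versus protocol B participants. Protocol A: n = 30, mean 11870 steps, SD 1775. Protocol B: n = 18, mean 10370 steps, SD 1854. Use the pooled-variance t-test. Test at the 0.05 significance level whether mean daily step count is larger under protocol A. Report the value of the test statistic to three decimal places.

Let group 1 = protocol A, group 2 = protocol B. H0: μ_1 = μ_2; H1: μ_1 > μ_2 (two-sample pooled-variance t-test, right-tailed).
s_p² = [(30−1)·1775² + (18−1)·1854²]/(30+18−2) = 3256580
t = (11870 − 10370)/√[3256580·(1/30 + 1/18)] = 2.788
df = n₁ + n₂ − 2 = 46
p-value = P(T ≥ 2.788) ≈ 0.0038
Since p ≈ 0.0038 < α = 0.05, reject H0; the data support H1.

2.788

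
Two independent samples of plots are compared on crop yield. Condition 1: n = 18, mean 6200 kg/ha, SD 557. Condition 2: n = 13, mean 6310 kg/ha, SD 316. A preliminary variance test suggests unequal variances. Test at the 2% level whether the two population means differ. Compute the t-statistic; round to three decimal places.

Let group 1 = condition 1, group 2 = condition 2. H0: μ_1 = μ_2; H1: μ_1 ≠ μ_2 (Welch's two-sample t-test, two-sided).
t = (x̄_1 − x̄_2)/√(s_1²/n_1 + s_2²/n_2) = (6200 − 6310)/√(557²/18 + 316²/13) = -0.697
Welch–Satterthwaite df ≈ 27.73
Two-sided p-value ≈ 0.4917
Since p ≈ 0.4917 > α = 0.02, fail to reject H0; the evidence is not statistically significant.

-0.697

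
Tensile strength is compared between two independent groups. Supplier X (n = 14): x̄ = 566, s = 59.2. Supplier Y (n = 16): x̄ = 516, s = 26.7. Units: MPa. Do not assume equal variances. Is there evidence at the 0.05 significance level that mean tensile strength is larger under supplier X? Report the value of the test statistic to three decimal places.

2.912

Let group 1 = supplier X, group 2 = supplier Y. H0: μ_1 = μ_2; H1: μ_1 > μ_2 (Welch's two-sample t-test, right-tailed).
t = (x̄_1 − x̄_2)/√(s_1²/n_1 + s_2²/n_2) = (566 − 516)/√(59.2²/14 + 26.7²/16) = 2.912
Welch–Satterthwaite df ≈ 17.56
p-value = P(T ≥ 2.912) ≈ 0.005
Since p ≈ 0.005 < α = 0.05, reject H0; the data support H1.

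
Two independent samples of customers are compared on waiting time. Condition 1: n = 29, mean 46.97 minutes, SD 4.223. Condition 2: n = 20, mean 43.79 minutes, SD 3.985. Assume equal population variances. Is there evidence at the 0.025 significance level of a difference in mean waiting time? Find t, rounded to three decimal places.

Let group 1 = condition 1, group 2 = condition 2. H0: μ_1 = μ_2; H1: μ_1 ≠ μ_2 (two-sample pooled-variance t-test, two-sided).
s_p² = [(29−1)·4.223² + (20−1)·3.985²]/(29+20−2) = 17.044
t = (46.97 − 43.79)/√[17.044·(1/29 + 1/20)] = 2.650
df = n₁ + n₂ − 2 = 47
Two-sided p-value ≈ 0.0109
Since p ≈ 0.0109 < α = 0.025, reject H0; the evidence is statistically significant.

2.650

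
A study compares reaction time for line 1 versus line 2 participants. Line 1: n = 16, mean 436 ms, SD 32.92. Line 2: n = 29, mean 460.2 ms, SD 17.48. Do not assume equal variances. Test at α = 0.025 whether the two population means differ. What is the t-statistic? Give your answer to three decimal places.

Let group 1 = line 1, group 2 = line 2. H0: μ_1 = μ_2; H1: μ_1 ≠ μ_2 (Welch's two-sample t-test, two-sided).
t = (x̄_1 − x̄_2)/√(s_1²/n_1 + s_2²/n_2) = (436 − 460.2)/√(32.92²/16 + 17.48²/29) = -2.735
Welch–Satterthwaite df ≈ 19.77
Two-sided p-value ≈ 0.013
Since p ≈ 0.013 < α = 0.025, reject H0; the data support H1.

-2.735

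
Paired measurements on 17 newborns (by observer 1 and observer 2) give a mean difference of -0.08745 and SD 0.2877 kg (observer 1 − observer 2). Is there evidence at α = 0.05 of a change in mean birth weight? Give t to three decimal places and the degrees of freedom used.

H0: μ_d = 0; H1: μ_d ≠ 0 (paired t-test on the differences, two-sided).
t = d̄/(s_d/√n) = -0.08745/(0.2877/√17) = -1.253
df = n − 1 = 16
Two-sided p-value ≈ 0.2281
Since p ≈ 0.2281 > α = 0.05, fail to reject H0; the evidence is not statistically significant.

t = -1.253, df = 16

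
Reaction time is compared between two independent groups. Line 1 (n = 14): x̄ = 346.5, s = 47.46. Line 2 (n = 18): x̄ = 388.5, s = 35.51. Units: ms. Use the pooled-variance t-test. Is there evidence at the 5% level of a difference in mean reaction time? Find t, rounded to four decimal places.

-2.8665

Let group 1 = line 1, group 2 = line 2. H0: μ_1 = μ_2; H1: μ_1 ≠ μ_2 (two-sample pooled-variance t-test, two-sided).
s_p² = [(14−1)·47.46² + (18−1)·35.51²]/(14+18−2) = 1690.61
t = (346.5 − 388.5)/√[1690.61·(1/14 + 1/18)] = -2.8665
df = n₁ + n₂ − 2 = 30
Two-sided p-value ≈ 0.008
Since p ≈ 0.008 < α = 0.05, reject H0; the evidence is statistically significant.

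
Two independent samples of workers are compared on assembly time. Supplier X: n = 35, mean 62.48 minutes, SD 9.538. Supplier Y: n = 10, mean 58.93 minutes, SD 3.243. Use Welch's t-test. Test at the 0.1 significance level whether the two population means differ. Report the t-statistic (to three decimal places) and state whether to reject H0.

Let group 1 = supplier X, group 2 = supplier Y. H0: μ_1 = μ_2; H1: μ_1 ≠ μ_2 (Welch's two-sample t-test, two-sided).
t = (x̄_1 − x̄_2)/√(s_1²/n_1 + s_2²/n_2) = (62.48 − 58.93)/√(9.538²/35 + 3.243²/10) = 1.858
Welch–Satterthwaite df ≈ 41.45
Two-sided p-value ≈ 0.070
Since p ≈ 0.070 < α = 0.1, reject H0; the evidence is statistically significant.

t = 1.858; reject H0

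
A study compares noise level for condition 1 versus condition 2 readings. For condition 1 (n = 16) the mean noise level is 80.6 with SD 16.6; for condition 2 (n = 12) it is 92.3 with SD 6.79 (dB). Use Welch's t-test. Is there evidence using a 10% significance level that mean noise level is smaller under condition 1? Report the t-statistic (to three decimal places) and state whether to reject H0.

Let group 1 = condition 1, group 2 = condition 2. H0: μ_1 = μ_2; H1: μ_1 < μ_2 (Welch's two-sample t-test, left-tailed).
t = (x̄_1 − x̄_2)/√(s_1²/n_1 + s_2²/n_2) = (80.6 − 92.3)/√(16.6²/16 + 6.79²/12) = -2.549
Welch–Satterthwaite df ≈ 21.01
p-value = P(T ≤ -2.549) ≈ 0.009
Since p ≈ 0.009 < α = 0.1, reject H0; the evidence is statistically significant.

t = -2.549; reject H0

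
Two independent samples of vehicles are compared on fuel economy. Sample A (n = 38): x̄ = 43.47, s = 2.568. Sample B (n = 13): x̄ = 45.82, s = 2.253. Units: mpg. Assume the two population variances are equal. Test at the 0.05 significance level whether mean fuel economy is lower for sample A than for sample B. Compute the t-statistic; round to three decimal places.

Let group 1 = sample A, group 2 = sample B. H0: μ_1 = μ_2; H1: μ_1 < μ_2 (two-sample pooled-variance t-test, left-tailed).
s_p² = [(38−1)·2.568² + (13−1)·2.253²]/(38+13−2) = 6.22272
t = (43.47 − 45.82)/√[6.22272·(1/38 + 1/13)] = -2.932
df = n₁ + n₂ − 2 = 49
p-value = P(T ≤ -2.932) ≈ 0.0026
Since p ≈ 0.0026 < α = 0.05, reject H0; the evidence is statistically significant.

-2.932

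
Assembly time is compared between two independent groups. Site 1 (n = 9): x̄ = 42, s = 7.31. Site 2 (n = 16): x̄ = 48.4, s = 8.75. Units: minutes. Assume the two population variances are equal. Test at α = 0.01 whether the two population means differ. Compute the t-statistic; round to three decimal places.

-1.856

Let group 1 = site 1, group 2 = site 2. H0: μ_1 = μ_2; H1: μ_1 ≠ μ_2 (two-sample pooled-variance t-test, two-sided).
s_p² = [(9−1)·7.31² + (16−1)·8.75²]/(9+16−2) = 68.5185
t = (42 − 48.4)/√[68.5185·(1/9 + 1/16)] = -1.856
df = n₁ + n₂ − 2 = 23
Two-sided p-value ≈ 0.0764
Since p ≈ 0.0764 > α = 0.01, fail to reject H0; the data do not provide sufficient evidence against H0.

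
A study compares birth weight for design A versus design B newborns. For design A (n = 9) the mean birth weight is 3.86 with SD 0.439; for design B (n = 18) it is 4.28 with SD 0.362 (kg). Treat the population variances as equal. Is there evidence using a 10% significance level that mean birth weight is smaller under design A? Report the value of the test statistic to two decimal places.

Let group 1 = design A, group 2 = design B. H0: μ_1 = μ_2; H1: μ_1 < μ_2 (two-sample pooled-variance t-test, left-tailed).
s_p² = [(9−1)·0.439² + (18−1)·0.362²]/(9+18−2) = 0.150781
t = (3.86 − 4.28)/√[0.150781·(1/9 + 1/18)] = -2.65
df = n₁ + n₂ − 2 = 25
p-value = P(T ≤ -2.65) ≈ 0.007
Since p ≈ 0.007 < α = 0.1, reject H0; the data support H1.

-2.65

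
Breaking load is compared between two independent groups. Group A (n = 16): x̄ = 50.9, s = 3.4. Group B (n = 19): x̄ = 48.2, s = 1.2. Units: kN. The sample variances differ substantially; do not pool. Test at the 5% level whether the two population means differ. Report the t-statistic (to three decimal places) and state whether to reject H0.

t = 3.022; reject H0

Let group 1 = group A, group 2 = group B. H0: μ_1 = μ_2; H1: μ_1 ≠ μ_2 (Welch's two-sample t-test, two-sided).
t = (x̄_1 − x̄_2)/√(s_1²/n_1 + s_2²/n_2) = (50.9 − 48.2)/√(3.4²/16 + 1.2²/19) = 3.022
Welch–Satterthwaite df ≈ 18.15
Two-sided p-value ≈ 0.007
Since p ≈ 0.007 < α = 0.05, reject H0; the evidence is statistically significant.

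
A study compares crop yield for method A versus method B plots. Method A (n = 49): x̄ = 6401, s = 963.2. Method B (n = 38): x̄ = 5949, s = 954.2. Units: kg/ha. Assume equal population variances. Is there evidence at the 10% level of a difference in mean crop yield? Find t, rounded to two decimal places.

Let group 1 = method A, group 2 = method B. H0: μ_1 = μ_2; H1: μ_1 ≠ μ_2 (two-sample pooled-variance t-test, two-sided).
s_p² = [(49−1)·963.2² + (38−1)·954.2²]/(49+38−2) = 920243
t = (6401 − 5949)/√[920243·(1/49 + 1/38)] = 2.18
df = n₁ + n₂ − 2 = 85
Two-sided p-value ≈ 0.032
Since p ≈ 0.032 < α = 0.1, reject H0; the data support H1.

2.18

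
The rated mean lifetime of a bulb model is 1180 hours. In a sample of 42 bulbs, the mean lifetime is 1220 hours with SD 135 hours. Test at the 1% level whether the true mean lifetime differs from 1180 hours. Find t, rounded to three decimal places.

1.920

H0: μ = 1180; H1: μ ≠ 1180 (one-sample t-test, two-sided).
t = (x̄ − μ₀)/(s/√n) = (1220 − 1180)/(135/√42) = 1.920
df = n − 1 = 41
Two-sided p-value ≈ 0.0618
Since p ≈ 0.0618 > α = 0.01, fail to reject H0; the evidence is not statistically significant.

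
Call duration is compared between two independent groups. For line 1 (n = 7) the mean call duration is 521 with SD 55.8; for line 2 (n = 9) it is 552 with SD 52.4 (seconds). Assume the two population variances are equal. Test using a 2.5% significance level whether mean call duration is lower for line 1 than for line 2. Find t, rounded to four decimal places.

Let group 1 = line 1, group 2 = line 2. H0: μ_1 = μ_2; H1: μ_1 < μ_2 (two-sample pooled-variance t-test, left-tailed).
s_p² = [(7−1)·55.8² + (9−1)·52.4²]/(7+9−2) = 2903.42
t = (521 − 552)/√[2903.42·(1/7 + 1/9)] = -1.1416
df = n₁ + n₂ − 2 = 14
p-value = P(T ≤ -1.1416) ≈ 0.136
Since p ≈ 0.136 > α = 0.025, fail to reject H0; the data do not provide sufficient evidence against H0.

-1.1416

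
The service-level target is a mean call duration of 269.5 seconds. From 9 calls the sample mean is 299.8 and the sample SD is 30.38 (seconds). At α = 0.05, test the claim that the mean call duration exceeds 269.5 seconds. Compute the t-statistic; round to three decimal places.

2.992

H0: μ = 269.5; H1: μ > 269.5 (one-sample t-test, right-tailed).
t = (x̄ − μ₀)/(s/√n) = (299.8 − 269.5)/(30.38/√9) = 2.992
df = n − 1 = 8
p-value = P(T ≥ 2.992) ≈ 0.0086
Since p ≈ 0.0086 < α = 0.05, reject H0; the evidence is statistically significant.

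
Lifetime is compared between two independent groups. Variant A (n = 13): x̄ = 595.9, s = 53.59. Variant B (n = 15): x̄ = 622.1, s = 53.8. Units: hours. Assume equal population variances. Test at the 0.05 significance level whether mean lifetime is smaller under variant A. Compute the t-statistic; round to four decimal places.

Let group 1 = variant A, group 2 = variant B. H0: μ_1 = μ_2; H1: μ_1 < μ_2 (two-sample pooled-variance t-test, left-tailed).
s_p² = [(13−1)·53.59² + (15−1)·53.8²]/(13+15−2) = 2884.03
t = (595.9 − 622.1)/√[2884.03·(1/13 + 1/15)] = -1.2875
df = n₁ + n₂ − 2 = 26
p-value = P(T ≤ -1.2875) ≈ 0.1046
Since p ≈ 0.1046 > α = 0.05, fail to reject H0; the data do not provide sufficient evidence against H0.

-1.2875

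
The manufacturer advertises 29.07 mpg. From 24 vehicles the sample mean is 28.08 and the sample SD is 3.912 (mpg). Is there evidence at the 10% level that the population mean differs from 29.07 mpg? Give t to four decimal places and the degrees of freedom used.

t = -1.2398, df = 23

H0: μ = 29.07; H1: μ ≠ 29.07 (one-sample t-test, two-sided).
t = (x̄ − μ₀)/(s/√n) = (28.08 − 29.07)/(3.912/√24) = -1.2398
df = n − 1 = 23
Two-sided p-value ≈ 0.2276
Since p ≈ 0.2276 > α = 0.1, fail to reject H0; the data do not provide sufficient evidence against H0.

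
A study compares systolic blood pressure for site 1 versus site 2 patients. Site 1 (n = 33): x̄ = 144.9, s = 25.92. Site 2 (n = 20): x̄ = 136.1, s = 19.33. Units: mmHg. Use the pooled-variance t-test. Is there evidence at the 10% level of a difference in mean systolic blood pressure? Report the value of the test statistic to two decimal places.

1.31

Let group 1 = site 1, group 2 = site 2. H0: μ_1 = μ_2; H1: μ_1 ≠ μ_2 (two-sample pooled-variance t-test, two-sided).
s_p² = [(33−1)·25.92² + (20−1)·19.33²]/(33+20−2) = 560.753
t = (144.9 − 136.1)/√[560.753·(1/33 + 1/20)] = 1.31
df = n₁ + n₂ − 2 = 51
Two-sided p-value ≈ 0.196
Since p ≈ 0.196 > α = 0.1, fail to reject H0; the evidence is not statistically significant.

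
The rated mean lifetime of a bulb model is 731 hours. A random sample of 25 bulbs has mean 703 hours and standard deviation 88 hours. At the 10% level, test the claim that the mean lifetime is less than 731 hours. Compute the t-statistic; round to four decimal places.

-1.5909

H0: μ = 731; H1: μ < 731 (one-sample t-test, left-tailed).
t = (x̄ − μ₀)/(s/√n) = (703 − 731)/(88/√25) = -1.5909
df = n − 1 = 24
p-value = P(T ≤ -1.5909) ≈ 0.0624
Since p ≈ 0.0624 < α = 0.1, reject H0; the data support H1.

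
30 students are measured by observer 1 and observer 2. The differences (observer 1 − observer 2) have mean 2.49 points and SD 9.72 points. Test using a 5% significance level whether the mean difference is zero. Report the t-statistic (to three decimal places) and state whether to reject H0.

H0: μ_d = 0; H1: μ_d ≠ 0 (paired t-test on the differences, two-sided).
t = d̄/(s_d/√n) = 2.49/(9.72/√30) = 1.403
df = n − 1 = 29
Two-sided p-value ≈ 0.171
Since p ≈ 0.171 > α = 0.05, fail to reject H0; the evidence is not statistically significant.

t = 1.403; fail to reject H0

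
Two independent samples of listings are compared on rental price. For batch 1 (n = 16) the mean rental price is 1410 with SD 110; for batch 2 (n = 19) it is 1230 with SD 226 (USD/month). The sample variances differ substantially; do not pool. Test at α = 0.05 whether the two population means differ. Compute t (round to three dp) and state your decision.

t = 3.067; reject H0

Let group 1 = batch 1, group 2 = batch 2. H0: μ_1 = μ_2; H1: μ_1 ≠ μ_2 (Welch's two-sample t-test, two-sided).
t = (x̄_1 − x̄_2)/√(s_1²/n_1 + s_2²/n_2) = (1410 − 1230)/√(110²/16 + 226²/19) = 3.067
Welch–Satterthwaite df ≈ 26.99
Two-sided p-value ≈ 0.0049
Since p ≈ 0.0049 < α = 0.05, reject H0; the evidence is statistically significant.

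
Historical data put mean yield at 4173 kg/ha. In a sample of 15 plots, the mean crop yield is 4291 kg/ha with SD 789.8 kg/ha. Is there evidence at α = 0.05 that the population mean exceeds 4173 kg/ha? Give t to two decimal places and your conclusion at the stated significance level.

t = 0.58; fail to reject H0

H0: μ = 4173; H1: μ > 4173 (one-sample t-test, right-tailed).
t = (x̄ − μ₀)/(s/√n) = (4291 − 4173)/(789.8/√15) = 0.58
df = n − 1 = 14
p-value = P(T ≥ 0.58) ≈ 0.2860
Since p ≈ 0.2860 > α = 0.05, fail to reject H0; the evidence is not statistically significant.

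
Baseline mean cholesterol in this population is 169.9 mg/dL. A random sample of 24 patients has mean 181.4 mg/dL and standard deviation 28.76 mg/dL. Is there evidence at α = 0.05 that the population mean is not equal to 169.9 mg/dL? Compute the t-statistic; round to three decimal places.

H0: μ = 169.9; H1: μ ≠ 169.9 (one-sample t-test, two-sided).
t = (x̄ − μ₀)/(s/√n) = (181.4 − 169.9)/(28.76/√24) = 1.959
df = n − 1 = 23
Two-sided p-value ≈ 0.062
Since p ≈ 0.062 > α = 0.05, fail to reject H0; the data do not provide sufficient evidence against H0.

1.959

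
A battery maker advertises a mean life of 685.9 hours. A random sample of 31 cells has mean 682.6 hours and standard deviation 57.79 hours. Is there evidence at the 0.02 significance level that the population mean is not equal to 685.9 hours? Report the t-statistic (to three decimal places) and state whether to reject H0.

t = -0.318; fail to reject H0

H0: μ = 685.9; H1: μ ≠ 685.9 (one-sample t-test, two-sided).
t = (x̄ − μ₀)/(s/√n) = (682.6 − 685.9)/(57.79/√31) = -0.318
df = n − 1 = 30
Two-sided p-value ≈ 0.7527
Since p ≈ 0.7527 > α = 0.02, fail to reject H0; the evidence is not statistically significant.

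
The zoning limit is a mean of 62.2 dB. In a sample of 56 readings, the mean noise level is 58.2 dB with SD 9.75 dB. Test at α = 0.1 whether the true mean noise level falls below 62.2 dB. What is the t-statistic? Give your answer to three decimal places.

-3.070

H0: μ = 62.2; H1: μ < 62.2 (one-sample t-test, left-tailed).
t = (x̄ − μ₀)/(s/√n) = (58.2 − 62.2)/(9.75/√56) = -3.070
df = n − 1 = 55
p-value = P(T ≤ -3.070) ≈ 0.002
Since p ≈ 0.002 < α = 0.1, reject H0; the evidence is statistically significant.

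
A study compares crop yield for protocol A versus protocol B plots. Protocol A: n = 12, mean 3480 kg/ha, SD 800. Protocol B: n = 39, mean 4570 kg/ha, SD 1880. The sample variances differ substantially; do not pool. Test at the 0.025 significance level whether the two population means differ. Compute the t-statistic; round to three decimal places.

Let group 1 = protocol A, group 2 = protocol B. H0: μ_1 = μ_2; H1: μ_1 ≠ μ_2 (Welch's two-sample t-test, two-sided).
t = (x̄_1 − x̄_2)/√(s_1²/n_1 + s_2²/n_2) = (3480 − 4570)/√(800²/12 + 1880²/39) = -2.873
Welch–Satterthwaite df ≈ 43.66
Two-sided p-value ≈ 0.006
Since p ≈ 0.006 < α = 0.025, reject H0; the evidence is statistically significant.

-2.873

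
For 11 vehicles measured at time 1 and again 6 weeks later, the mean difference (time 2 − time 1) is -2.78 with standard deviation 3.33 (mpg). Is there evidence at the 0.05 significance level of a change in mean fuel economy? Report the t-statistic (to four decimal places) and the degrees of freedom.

H0: μ_d = 0; H1: μ_d ≠ 0 (paired t-test on the differences, two-sided).
t = d̄/(s_d/√n) = -2.78/(3.33/√11) = -2.7688
df = n − 1 = 10
Two-sided p-value ≈ 0.0198
Since p ≈ 0.0198 < α = 0.05, reject H0; the evidence is statistically significant.

t = -2.7688, df = 10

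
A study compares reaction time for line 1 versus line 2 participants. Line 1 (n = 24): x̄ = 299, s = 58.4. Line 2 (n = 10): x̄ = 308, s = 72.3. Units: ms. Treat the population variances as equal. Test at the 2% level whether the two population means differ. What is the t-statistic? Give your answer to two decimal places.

Let group 1 = line 1, group 2 = line 2. H0: μ_1 = μ_2; H1: μ_1 ≠ μ_2 (two-sample pooled-variance t-test, two-sided).
s_p² = [(24−1)·58.4² + (10−1)·72.3²]/(24+10−2) = 3921.52
t = (299 − 308)/√[3921.52·(1/24 + 1/10)] = -0.38
df = n₁ + n₂ − 2 = 32
Two-sided p-value ≈ 0.705
Since p ≈ 0.705 > α = 0.02, fail to reject H0; the evidence is not statistically significant.

-0.38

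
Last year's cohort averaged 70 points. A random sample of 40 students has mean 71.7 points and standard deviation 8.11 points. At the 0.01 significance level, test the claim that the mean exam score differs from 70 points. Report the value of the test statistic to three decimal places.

1.326

H0: μ = 70; H1: μ ≠ 70 (one-sample t-test, two-sided).
t = (x̄ − μ₀)/(s/√n) = (71.7 − 70)/(8.11/√40) = 1.326
df = n − 1 = 39
Two-sided p-value ≈ 0.193
Since p ≈ 0.193 > α = 0.01, fail to reject H0; the evidence is not statistically significant.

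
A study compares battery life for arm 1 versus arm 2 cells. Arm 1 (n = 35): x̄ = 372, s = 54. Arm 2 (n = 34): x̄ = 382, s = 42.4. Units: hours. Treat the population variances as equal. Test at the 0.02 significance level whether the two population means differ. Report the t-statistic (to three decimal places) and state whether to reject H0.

Let group 1 = arm 1, group 2 = arm 2. H0: μ_1 = μ_2; H1: μ_1 ≠ μ_2 (two-sample pooled-variance t-test, two-sided).
s_p² = [(35−1)·54² + (34−1)·42.4²]/(35+34−2) = 2365.23
t = (372 − 382)/√[2365.23·(1/35 + 1/34)] = -0.854
df = n₁ + n₂ − 2 = 67
Two-sided p-value ≈ 0.396
Since p ≈ 0.396 > α = 0.02, fail to reject H0; the data do not provide sufficient evidence against H0.

t = -0.854; fail to reject H0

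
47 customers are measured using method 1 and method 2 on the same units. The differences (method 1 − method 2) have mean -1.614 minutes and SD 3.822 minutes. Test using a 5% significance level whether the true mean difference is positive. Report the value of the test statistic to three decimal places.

-2.895

H0: μ_d = 0; H1: μ_d > 0 (paired t-test on the differences, right-tailed).
t = d̄/(s_d/√n) = -1.614/(3.822/√47) = -2.895
df = n − 1 = 46
p-value = P(T ≥ -2.895) ≈ 0.9971
Since p ≈ 0.9971 > α = 0.05, fail to reject H0; the data do not provide sufficient evidence against H0.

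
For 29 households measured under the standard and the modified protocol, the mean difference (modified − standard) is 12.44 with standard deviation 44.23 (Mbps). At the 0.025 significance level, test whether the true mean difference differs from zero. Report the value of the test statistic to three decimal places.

1.515

H0: μ_d = 0; H1: μ_d ≠ 0 (paired t-test on the differences, two-sided).
t = d̄/(s_d/√n) = 12.44/(44.23/√29) = 1.515
df = n − 1 = 28
Two-sided p-value ≈ 0.141
Since p ≈ 0.141 > α = 0.025, fail to reject H0; the data do not provide sufficient evidence against H0.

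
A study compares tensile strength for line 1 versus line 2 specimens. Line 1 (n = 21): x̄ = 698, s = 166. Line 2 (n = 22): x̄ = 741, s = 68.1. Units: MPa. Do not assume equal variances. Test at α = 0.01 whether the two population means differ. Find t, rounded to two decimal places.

Let group 1 = line 1, group 2 = line 2. H0: μ_1 = μ_2; H1: μ_1 ≠ μ_2 (Welch's two-sample t-test, two-sided).
t = (x̄_1 − x̄_2)/√(s_1²/n_1 + s_2²/n_2) = (698 − 741)/√(166²/21 + 68.1²/22) = -1.10
Welch–Satterthwaite df ≈ 26.30
Two-sided p-value ≈ 0.281
Since p ≈ 0.281 > α = 0.01, fail to reject H0; the evidence is not statistically significant.

-1.10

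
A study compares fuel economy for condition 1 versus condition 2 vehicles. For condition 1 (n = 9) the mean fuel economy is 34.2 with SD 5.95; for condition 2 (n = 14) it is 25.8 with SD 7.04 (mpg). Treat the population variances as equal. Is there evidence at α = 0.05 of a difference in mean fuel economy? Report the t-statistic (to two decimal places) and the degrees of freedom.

t = 2.96, df = 21

Let group 1 = condition 1, group 2 = condition 2. H0: μ_1 = μ_2; H1: μ_1 ≠ μ_2 (two-sample pooled-variance t-test, two-sided).
s_p² = [(9−1)·5.95² + (14−1)·7.04²]/(9+14−2) = 44.1677
t = (34.2 − 25.8)/√[44.1677·(1/9 + 1/14)] = 2.96
df = n₁ + n₂ − 2 = 21
Two-sided p-value ≈ 0.0075
Since p ≈ 0.0075 < α = 0.05, reject H0; the evidence is statistically significant.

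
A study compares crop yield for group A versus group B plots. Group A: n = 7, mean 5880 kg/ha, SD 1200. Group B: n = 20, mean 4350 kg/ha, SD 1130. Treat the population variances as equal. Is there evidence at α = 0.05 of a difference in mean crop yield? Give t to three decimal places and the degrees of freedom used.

Let group 1 = group A, group 2 = group B. H0: μ_1 = μ_2; H1: μ_1 ≠ μ_2 (two-sample pooled-variance t-test, two-sided).
s_p² = [(7−1)·1200² + (20−1)·1130²]/(7+20−2) = 1316040
t = (5880 − 4350)/√[1316040·(1/7 + 1/20)] = 3.037
df = n₁ + n₂ − 2 = 25
Two-sided p-value ≈ 0.0055
Since p ≈ 0.0055 < α = 0.05, reject H0; the evidence is statistically significant.

t = 3.037, df = 25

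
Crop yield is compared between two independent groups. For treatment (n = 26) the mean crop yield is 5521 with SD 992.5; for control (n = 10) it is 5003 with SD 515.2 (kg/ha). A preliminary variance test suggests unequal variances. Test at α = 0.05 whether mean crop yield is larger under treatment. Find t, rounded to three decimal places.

2.041

Let group 1 = treatment, group 2 = control. H0: μ_1 = μ_2; H1: μ_1 > μ_2 (Welch's two-sample t-test, right-tailed).
t = (x̄_1 − x̄_2)/√(s_1²/n_1 + s_2²/n_2) = (5521 − 5003)/√(992.5²/26 + 515.2²/10) = 2.041
Welch–Satterthwaite df ≈ 30.59
p-value = P(T ≥ 2.041) ≈ 0.0250
Since p ≈ 0.0250 < α = 0.05, reject H0; the data support H1.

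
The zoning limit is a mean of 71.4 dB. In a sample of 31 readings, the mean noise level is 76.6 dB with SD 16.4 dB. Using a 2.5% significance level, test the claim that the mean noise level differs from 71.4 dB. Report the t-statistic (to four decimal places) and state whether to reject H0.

H0: μ = 71.4; H1: μ ≠ 71.4 (one-sample t-test, two-sided).
t = (x̄ − μ₀)/(s/√n) = (76.6 − 71.4)/(16.4/√31) = 1.7654
df = n − 1 = 30
Two-sided p-value ≈ 0.088
Since p ≈ 0.088 > α = 0.025, fail to reject H0; the data do not provide sufficient evidence against H0.

t = 1.7654; fail to reject H0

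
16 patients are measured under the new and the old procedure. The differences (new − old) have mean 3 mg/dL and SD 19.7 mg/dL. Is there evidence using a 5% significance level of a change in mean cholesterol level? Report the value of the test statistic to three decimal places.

H0: μ_d = 0; H1: μ_d ≠ 0 (paired t-test on the differences, two-sided).
t = d̄/(s_d/√n) = 3/(19.7/√16) = 0.609
df = n − 1 = 15
Two-sided p-value ≈ 0.5515
Since p ≈ 0.5515 > α = 0.05, fail to reject H0; the data do not provide sufficient evidence against H0.

0.609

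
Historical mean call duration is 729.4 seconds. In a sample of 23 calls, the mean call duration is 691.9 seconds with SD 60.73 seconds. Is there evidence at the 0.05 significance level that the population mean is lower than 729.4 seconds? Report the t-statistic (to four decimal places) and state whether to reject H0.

t = -2.9614; reject H0

H0: μ = 729.4; H1: μ < 729.4 (one-sample t-test, left-tailed).
t = (x̄ − μ₀)/(s/√n) = (691.9 − 729.4)/(60.73/√23) = -2.9614
df = n − 1 = 22
p-value = P(T ≤ -2.9614) ≈ 0.004
Since p ≈ 0.004 < α = 0.05, reject H0; the data support H1.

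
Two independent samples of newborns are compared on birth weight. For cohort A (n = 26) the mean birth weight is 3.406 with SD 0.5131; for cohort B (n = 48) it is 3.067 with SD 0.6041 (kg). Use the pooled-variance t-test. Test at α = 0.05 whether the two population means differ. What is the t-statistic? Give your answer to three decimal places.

Let group 1 = cohort A, group 2 = cohort B. H0: μ_1 = μ_2; H1: μ_1 ≠ μ_2 (two-sample pooled-variance t-test, two-sided).
s_p² = [(26−1)·0.5131² + (48−1)·0.6041²]/(26+48−2) = 0.329636
t = (3.406 − 3.067)/√[0.329636·(1/26 + 1/48)] = 2.425
df = n₁ + n₂ − 2 = 72
Two-sided p-value ≈ 0.0178
Since p ≈ 0.0178 < α = 0.05, reject H0; the evidence is statistically significant.

2.425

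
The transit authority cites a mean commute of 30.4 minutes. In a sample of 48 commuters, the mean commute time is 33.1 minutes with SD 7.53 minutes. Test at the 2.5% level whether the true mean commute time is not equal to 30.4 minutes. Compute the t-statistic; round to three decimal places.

H0: μ = 30.4; H1: μ ≠ 30.4 (one-sample t-test, two-sided).
t = (x̄ − μ₀)/(s/√n) = (33.1 − 30.4)/(7.53/√48) = 2.484
df = n − 1 = 47
Two-sided p-value ≈ 0.017
Since p ≈ 0.017 < α = 0.025, reject H0; the evidence is statistically significant.

2.484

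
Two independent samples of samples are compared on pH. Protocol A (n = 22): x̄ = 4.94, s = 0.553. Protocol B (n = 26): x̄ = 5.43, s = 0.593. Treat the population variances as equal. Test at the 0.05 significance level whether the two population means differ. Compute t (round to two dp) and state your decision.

Let group 1 = protocol A, group 2 = protocol B. H0: μ_1 = μ_2; H1: μ_1 ≠ μ_2 (two-sample pooled-variance t-test, two-sided).
s_p² = [(22−1)·0.553² + (26−1)·0.593²]/(22+26−2) = 0.330722
t = (4.94 − 5.43)/√[0.330722·(1/22 + 1/26)] = -2.94
df = n₁ + n₂ − 2 = 46
Two-sided p-value ≈ 0.005
Since p ≈ 0.005 < α = 0.05, reject H0; the data support H1.

t = -2.94; reject H0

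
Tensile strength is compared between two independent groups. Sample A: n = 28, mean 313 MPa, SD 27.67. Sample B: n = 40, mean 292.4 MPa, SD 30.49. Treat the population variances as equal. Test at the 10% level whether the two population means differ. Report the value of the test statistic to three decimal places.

Let group 1 = sample A, group 2 = sample B. H0: μ_1 = μ_2; H1: μ_1 ≠ μ_2 (two-sample pooled-variance t-test, two-sided).
s_p² = [(28−1)·27.67² + (40−1)·30.49²]/(28+40−2) = 862.545
t = (313 − 292.4)/√[862.545·(1/28 + 1/40)] = 2.847
df = n₁ + n₂ − 2 = 66
Two-sided p-value ≈ 0.006
Since p ≈ 0.006 < α = 0.1, reject H0; the data support H1.

2.847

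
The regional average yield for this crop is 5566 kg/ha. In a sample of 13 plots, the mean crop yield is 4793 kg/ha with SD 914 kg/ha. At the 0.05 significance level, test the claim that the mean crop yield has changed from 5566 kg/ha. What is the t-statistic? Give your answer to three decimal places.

-3.049

H0: μ = 5566; H1: μ ≠ 5566 (one-sample t-test, two-sided).
t = (x̄ − μ₀)/(s/√n) = (4793 − 5566)/(914/√13) = -3.049
df = n − 1 = 12
Two-sided p-value ≈ 0.0101
Since p ≈ 0.0101 < α = 0.05, reject H0; the evidence is statistically significant.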